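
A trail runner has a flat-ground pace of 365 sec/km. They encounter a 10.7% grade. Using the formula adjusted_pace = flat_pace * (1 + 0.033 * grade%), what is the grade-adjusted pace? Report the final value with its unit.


Grade factor = 1 + 0.033 * 10.7 = 1.3531
Adjusted = 365 * 1.3531 = 493.88 sec/km

493.88 s/km


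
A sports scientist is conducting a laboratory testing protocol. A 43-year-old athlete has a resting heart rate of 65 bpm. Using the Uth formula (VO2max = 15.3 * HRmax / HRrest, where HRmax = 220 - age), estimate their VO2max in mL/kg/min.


HRmax = 220 - 43 = 177 bpm
Ratio = HRmax / HRrest = 177 / 65 = 2.7231
VO2max = 15.3 * 2.7231 = 41.66 mL/kg/min

41.66 mL/kg/min


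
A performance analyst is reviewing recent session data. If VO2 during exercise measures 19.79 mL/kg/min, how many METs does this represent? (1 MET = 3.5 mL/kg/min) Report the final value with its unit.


METs = VO2 / 3.5 = 19.79 / 3.5 = 5.65

5.65 METs


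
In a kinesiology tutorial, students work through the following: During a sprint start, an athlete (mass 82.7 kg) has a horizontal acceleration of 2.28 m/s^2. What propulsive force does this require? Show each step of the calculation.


Propulsive force = mass * acceleration
= 82.7 kg * 2.28 m/s^2
= 188.56 N

188.56 N


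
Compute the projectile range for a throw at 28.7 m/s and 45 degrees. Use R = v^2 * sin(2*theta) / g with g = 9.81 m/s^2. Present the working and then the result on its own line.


Two times the angle = 90 degrees
sin(90) = 1.0
R = 823.69 * 1.0 / 9.81 = 83.964 m

83.964 m


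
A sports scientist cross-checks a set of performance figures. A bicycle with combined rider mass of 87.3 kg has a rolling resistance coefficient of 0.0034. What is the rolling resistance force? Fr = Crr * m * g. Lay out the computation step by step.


Fr = 0.0034 * 87.3 * 9.81
= 0.29682 * 9.81
= 2.912 N

2.912 N


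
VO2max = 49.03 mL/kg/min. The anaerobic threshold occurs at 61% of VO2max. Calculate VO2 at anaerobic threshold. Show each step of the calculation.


AT fraction = 61 / 100 = 0.61
AT VO2 = 49.03 * 0.61
= 29.91 mL/kg/min

29.91 mL/kg/min


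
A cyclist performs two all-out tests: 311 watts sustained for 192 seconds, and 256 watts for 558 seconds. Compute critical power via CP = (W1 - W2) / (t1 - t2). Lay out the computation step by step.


W1 = P1 * t1 = 311 * 192 = 59712 J
W2 = P2 * t2 = 256 * 558 = 142848 J
CP = (59712 - 142848) / (192 - 558)
= 227.15 W

227.15 W


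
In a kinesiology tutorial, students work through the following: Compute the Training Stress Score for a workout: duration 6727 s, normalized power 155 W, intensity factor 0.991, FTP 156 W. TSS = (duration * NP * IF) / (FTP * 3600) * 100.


Product = 6727 * 155 * 0.991 = 1033300.835
Base = 156 * 3600 = 561600
TSS = 1033300.835 / 561600 * 100 = 183.99

183.99 TSS


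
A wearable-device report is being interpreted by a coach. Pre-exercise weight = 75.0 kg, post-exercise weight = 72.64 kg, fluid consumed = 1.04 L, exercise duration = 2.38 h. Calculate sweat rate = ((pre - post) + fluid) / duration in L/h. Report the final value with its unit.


Weight loss = 75.0 - 72.64 = 2.36 kg (approx L)
Total sweat = 2.36 + 1.04 = 3.4 L
Sweat rate = 3.4 / 2.38 = 1.429 L/h

1.429 L/h


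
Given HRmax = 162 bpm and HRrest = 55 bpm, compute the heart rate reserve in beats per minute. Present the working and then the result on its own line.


Heart rate reserve = maximum HR minus resting HR
HRR = 162 - 55 = 107 bpm

107 bpm


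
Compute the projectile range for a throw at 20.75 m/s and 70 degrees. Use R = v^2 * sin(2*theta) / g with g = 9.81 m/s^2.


Two times the angle = 140 degrees
sin(140) = 0.642788
R = 430.5625 * 0.642788 / 9.81 = 28.212 m

28.212 m


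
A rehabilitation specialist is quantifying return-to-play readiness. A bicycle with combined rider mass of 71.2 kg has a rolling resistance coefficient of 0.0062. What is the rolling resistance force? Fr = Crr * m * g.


Fr = 0.0062 * 71.2 * 9.81
= 0.44144 * 9.81
= 4.331 N

4.331 N


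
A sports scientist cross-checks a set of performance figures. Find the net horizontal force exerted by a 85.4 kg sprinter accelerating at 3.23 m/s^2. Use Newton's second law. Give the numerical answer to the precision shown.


Newton's second law: F = m * a
F = 85.4 * 3.23 = 275.84 N

275.84 N


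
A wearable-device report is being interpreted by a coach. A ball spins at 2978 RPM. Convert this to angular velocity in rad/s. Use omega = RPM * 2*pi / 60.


omega = 2978 * 2 * pi / 60
= 2978 * 6.28318531 / 60
= 18711.326 / 60
= 311.855 rad/s

311.855 rad/s


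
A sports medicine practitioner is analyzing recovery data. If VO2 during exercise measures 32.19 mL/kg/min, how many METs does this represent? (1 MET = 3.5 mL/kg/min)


METs = VO2 / 3.5 = 32.19 / 3.5 = 9.2

9.2 METs


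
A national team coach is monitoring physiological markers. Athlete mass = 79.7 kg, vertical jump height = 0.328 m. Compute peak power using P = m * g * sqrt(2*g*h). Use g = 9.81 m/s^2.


sqrt(2 * 9.81 * 0.328) = sqrt(6.43536) = 2.536801 m/s
P = 79.7 * 9.81 * 2.536801
= 1983.42 W

1983.42 W


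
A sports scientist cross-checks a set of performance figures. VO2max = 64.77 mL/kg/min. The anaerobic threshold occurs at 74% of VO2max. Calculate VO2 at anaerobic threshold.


AT fraction = 74 / 100 = 0.74
AT VO2 = 64.77 * 0.74
= 47.93 mL/kg/min

47.93 mL/kg/min


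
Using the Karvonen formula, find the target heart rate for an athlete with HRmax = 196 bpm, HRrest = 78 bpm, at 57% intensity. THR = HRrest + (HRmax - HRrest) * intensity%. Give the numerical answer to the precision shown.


HRR = 196 - 78 = 118
THR = 78 + 118 * 0.57
= 78 + 67.26
= 145.26 bpm

145.26 bpm


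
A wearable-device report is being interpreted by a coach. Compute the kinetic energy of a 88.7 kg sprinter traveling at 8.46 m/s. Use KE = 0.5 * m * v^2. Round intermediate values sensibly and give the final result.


Velocity squared = 71.5716
KE = 0.5 * 88.7 * 71.5716 = 3174.2 J

3174.2 J


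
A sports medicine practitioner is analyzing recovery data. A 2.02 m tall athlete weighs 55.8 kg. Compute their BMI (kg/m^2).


height^2 = 4.0804 m^2
BMI = 55.8 / 4.0804 = 13.68 kg/m^2

13.68 kg/m^2


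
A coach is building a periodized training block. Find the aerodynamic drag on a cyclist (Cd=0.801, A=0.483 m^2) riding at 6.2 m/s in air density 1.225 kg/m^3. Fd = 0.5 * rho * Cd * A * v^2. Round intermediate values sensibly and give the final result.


Fd = 0.5 * 1.225 * 0.801 * 0.483 * 6.2^2
= 0.5 * 1.225 * 0.801 * 0.483 * 38.44
= 9.109 N

9.109 N


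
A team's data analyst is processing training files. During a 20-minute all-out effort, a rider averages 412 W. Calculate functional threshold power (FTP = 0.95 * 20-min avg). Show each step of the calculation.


FTP = 0.95 * 412
= 391.4 W

391.4 W


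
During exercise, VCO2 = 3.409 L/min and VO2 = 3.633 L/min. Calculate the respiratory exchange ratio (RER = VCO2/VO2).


RER = VCO2 / VO2
= 3.409 / 3.633
= 0.9383

0.9383


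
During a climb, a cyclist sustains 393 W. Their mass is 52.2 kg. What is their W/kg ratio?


Power-to-weight = 393 W / 52.2 kg
= 7.529 W/kg

7.529 W/kg


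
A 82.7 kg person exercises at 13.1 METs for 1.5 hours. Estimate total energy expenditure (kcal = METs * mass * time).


Energy = METs * mass(kg) * time(h)
= 13.1 * 82.7 * 1.5
= 1625.06 kcal

1625.06 kcal


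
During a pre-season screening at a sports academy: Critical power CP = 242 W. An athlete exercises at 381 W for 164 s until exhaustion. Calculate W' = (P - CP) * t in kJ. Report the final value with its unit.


P - CP = 381 - 242 = 139 W
W' = 139 * 164 = 22796 J
= 22796 / 1000 = 22.796 kJ

22.796 kJ


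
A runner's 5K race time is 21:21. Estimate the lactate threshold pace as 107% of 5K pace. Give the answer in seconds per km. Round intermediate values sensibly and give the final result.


Total race time = 21*60 + 21 = 1281 seconds
5K pace = 1281 / 5 = 256.2 sec/km
LT pace = 256.2 * 1.07 = 274.13 sec/km

274.13 s/km


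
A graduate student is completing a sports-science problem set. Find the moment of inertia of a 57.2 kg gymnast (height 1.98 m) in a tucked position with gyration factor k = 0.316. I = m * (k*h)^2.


Radius of gyration = 0.316 * 1.98 = 0.62568 m
I = 57.2 * 0.62568^2
= 57.2 * 0.391475
= 22.392 kg*m^2

22.392 kg*m^2


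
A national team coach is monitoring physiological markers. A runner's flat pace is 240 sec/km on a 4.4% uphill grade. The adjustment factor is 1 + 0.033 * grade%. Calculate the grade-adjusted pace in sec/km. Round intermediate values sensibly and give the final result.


Factor = 1 + 0.033 * 4.4 = 1.1452
Adjusted pace = 240 * 1.1452
= 274.85 sec/km

274.85 s/km


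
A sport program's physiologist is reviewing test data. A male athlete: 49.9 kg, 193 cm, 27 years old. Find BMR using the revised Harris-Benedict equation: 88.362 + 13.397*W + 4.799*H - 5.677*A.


Intercept = 88.362
Weight contribution = 13.397 * 49.9 = 668.5103
Height contribution = 4.799 * 193 = 926.207
Age contribution = 5.677 * 27 = 153.279
BMR = 88.362 + 668.5103 + 926.207 - 153.279
= 1529.8 kcal/day

1529.8 kcal/day


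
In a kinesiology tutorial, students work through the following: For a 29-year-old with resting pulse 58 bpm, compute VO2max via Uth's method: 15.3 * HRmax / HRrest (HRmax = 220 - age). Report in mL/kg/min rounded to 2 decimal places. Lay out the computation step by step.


Step 1: HRmax = 220 - 29 = 191 bpm
Step 2: Ratio = 191 / 58 = 3.2931
Step 3: VO2max = 15.3 * 3.2931 = 50.38 mL/kg/min

50.38 mL/kg/min


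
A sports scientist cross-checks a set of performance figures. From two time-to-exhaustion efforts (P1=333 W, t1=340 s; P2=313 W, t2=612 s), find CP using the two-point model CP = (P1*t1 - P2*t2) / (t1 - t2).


Work in trial 1 = 113220 J
Work in trial 2 = 191556 J
Delta work = -78336 J
Delta time = -272 s
CP = -78336 / -272 = 288.0 W

288.0 W


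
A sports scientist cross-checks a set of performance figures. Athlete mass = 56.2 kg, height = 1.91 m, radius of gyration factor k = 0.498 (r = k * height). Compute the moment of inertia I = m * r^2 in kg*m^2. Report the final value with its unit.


r = k * height = 0.498 * 1.91 = 0.95118 m
r^2 = 0.95118^2 = 0.904743
I = 56.2 * 0.904743 = 50.847 kg*m^2

50.847 kg*m^2


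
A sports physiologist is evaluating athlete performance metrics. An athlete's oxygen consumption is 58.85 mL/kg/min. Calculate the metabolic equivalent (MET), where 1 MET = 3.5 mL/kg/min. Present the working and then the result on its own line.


MET = VO2 / 3.5
= 58.85 / 3.5
= 16.81 METs

16.81 METs


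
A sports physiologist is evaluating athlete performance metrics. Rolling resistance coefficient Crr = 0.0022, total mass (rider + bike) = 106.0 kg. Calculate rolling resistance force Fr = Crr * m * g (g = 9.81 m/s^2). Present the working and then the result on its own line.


Fr = Crr * m * g
= 0.0022 * 106.0 * 9.81
= 2.288 N

2.288 N


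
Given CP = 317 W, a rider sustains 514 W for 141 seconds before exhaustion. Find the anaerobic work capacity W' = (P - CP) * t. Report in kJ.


Excess power = 514 - 317 = 197 W
Work above CP = 197 * 141 = 27777 J
W' = 27.777 kJ

27.777 kJ


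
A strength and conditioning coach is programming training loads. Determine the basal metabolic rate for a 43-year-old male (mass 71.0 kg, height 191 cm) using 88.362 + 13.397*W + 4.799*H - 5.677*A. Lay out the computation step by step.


BMR = 88.362 + 13.397*71.0 + 4.799*191 - 5.677*43
= 1712.05 kcal/day

1712.05 kcal/day


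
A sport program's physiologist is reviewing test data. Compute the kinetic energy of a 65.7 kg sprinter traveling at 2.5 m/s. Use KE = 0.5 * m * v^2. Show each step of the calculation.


Velocity squared = 6.25
KE = 0.5 * 65.7 * 6.25 = 205.31 J

205.31 J


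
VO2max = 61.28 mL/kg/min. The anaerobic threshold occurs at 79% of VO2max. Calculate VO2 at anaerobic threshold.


AT fraction = 79 / 100 = 0.79
AT VO2 = 61.28 * 0.79
= 48.41 mL/kg/min

48.41 mL/kg/min


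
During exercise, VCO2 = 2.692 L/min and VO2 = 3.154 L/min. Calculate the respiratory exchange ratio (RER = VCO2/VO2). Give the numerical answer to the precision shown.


RER = VCO2 / VO2
= 2.692 / 3.154
= 0.8535

0.8535


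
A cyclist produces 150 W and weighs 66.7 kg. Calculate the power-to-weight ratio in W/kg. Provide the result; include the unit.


P/W = power / mass
= 150 / 66.7
= 2.249 W/kg

2.249 W/kg


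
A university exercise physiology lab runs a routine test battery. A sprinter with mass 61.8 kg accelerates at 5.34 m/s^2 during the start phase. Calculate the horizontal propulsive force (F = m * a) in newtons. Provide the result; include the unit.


F = m * a
= 61.8 * 5.34
= 330.01 N

330.01 N


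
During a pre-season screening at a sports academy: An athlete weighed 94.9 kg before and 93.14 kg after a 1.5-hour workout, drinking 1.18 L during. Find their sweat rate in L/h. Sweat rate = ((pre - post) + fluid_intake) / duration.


Body mass change = 1.76 kg
Total sweat loss = 1.76 + 1.18 = 2.94 L
Rate = 2.94 / 1.5 = 1.96 L/h

1.96 L/h


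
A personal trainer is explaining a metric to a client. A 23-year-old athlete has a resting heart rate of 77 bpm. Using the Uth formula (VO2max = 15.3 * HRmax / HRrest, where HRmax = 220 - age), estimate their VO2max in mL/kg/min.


HRmax = 220 - 23 = 197 bpm
Ratio = HRmax / HRrest = 197 / 77 = 2.5584
VO2max = 15.3 * 2.5584 = 39.14 mL/kg/min

39.14 mL/kg/min


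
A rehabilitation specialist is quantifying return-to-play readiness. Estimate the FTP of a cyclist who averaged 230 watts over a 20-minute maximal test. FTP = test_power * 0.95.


FTP = 230 * 0.95 = 218.5 W

218.5 W


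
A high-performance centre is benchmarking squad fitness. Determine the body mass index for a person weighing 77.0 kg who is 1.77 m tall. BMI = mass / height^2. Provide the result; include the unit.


BMI = mass / height^2
= 77.0 / 1.77^2
= 77.0 / 3.1329
= 24.58 kg/m^2

24.58 kg/m^2


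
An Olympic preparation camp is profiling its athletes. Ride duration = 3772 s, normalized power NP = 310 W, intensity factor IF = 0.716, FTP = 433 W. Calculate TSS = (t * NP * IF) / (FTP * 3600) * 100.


Numerator = 3772 * 310 * 0.716 = 837233.12
Denominator = 433 * 3600 = 1558800
TSS = 837233.12 / 1558800 * 100
= 53.71

53.71 TSS


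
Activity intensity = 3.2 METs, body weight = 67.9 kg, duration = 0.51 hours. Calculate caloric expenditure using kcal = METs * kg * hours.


kcal = 3.2 * 67.9 * 0.51
= 217.28 * 0.51
= 110.81 kcal

110.81 kcal


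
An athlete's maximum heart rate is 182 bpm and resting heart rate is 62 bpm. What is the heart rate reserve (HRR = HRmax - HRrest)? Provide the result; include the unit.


HRR = HRmax - HRrest
= 182 - 62
= 120 bpm

120 bpm


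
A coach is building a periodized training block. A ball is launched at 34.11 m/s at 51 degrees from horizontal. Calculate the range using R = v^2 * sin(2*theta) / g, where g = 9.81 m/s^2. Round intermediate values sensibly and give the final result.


sin(2 * 51) = sin(102) = 0.978148
v^2 = 34.11^2 = 1163.4921
R = 1163.4921 * 0.978148 / 9.81
= 116.011 m

116.011 m


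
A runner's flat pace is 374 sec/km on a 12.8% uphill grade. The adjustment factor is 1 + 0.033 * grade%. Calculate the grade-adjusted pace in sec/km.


Factor = 1 + 0.033 * 12.8 = 1.4224
Adjusted pace = 374 * 1.4224
= 531.98 sec/km

531.98 s/km


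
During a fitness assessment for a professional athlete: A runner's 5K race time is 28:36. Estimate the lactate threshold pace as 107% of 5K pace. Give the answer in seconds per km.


Total race time = 28*60 + 36 = 1716 seconds
5K pace = 1716 / 5 = 343.2 sec/km
LT pace = 343.2 * 1.07 = 367.22 sec/km

367.22 s/km


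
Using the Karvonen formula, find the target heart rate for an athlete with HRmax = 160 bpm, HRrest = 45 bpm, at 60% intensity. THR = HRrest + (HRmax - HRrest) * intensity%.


HRR = 160 - 45 = 115
THR = 45 + 115 * 0.6
= 45 + 69.0
= 114.0 bpm

114.0 bpm


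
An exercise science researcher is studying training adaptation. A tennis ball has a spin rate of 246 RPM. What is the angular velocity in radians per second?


Convert RPM to rad/s: multiply by 2*pi and divide by 60
omega = 246 * 2 * pi / 60
= 25.761 rad/s

25.761 rad/s


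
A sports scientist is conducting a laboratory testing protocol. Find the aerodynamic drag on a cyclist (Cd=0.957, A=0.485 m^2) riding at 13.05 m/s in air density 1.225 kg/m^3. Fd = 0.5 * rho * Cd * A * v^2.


Fd = 0.5 * 1.225 * 0.957 * 0.485 * 13.05^2
= 0.5 * 1.225 * 0.957 * 0.485 * 170.3025
= 48.415 N

48.415 N


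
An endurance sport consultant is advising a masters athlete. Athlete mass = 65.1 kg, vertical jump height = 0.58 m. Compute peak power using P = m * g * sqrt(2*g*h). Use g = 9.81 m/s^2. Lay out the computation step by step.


sqrt(2 * 9.81 * 0.58) = sqrt(11.3796) = 3.373366 m/s
P = 65.1 * 9.81 * 3.373366
= 2154.34 W

2154.34 W


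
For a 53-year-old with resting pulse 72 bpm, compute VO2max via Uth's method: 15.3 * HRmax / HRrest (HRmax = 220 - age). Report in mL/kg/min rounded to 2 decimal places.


Step 1: HRmax = 220 - 53 = 167 bpm
Step 2: Ratio = 167 / 72 = 2.3194
Step 3: VO2max = 15.3 * 2.3194 = 35.49 mL/kg/min

35.49 mL/kg/min


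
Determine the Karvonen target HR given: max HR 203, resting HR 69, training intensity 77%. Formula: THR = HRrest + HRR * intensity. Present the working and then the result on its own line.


HRR = HRmax - HRrest = 203 - 69 = 134
THR = 69 + 134 * 0.77
= 172.18 bpm

172.18 bpm


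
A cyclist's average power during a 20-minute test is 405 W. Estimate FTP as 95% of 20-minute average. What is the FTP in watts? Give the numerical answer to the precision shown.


FTP = 20-min power * 0.95
= 405 * 0.95
= 384.75 W

384.75 W


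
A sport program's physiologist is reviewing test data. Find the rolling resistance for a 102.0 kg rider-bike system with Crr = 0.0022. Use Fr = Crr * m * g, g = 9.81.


m * g = 102.0 * 9.81 = 1000.62 N
Fr = 0.0022 * 1000.62 = 2.201 N

2.201 N


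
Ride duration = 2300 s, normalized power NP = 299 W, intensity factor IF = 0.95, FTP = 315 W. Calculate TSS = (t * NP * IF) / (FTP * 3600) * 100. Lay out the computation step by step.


Numerator = 2300 * 299 * 0.95 = 653315.0
Denominator = 315 * 3600 = 1134000
TSS = 653315.0 / 1134000 * 100
= 57.61

57.61 TSS


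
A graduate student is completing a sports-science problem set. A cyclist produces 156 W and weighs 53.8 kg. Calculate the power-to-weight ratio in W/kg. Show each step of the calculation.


P/W = power / mass
= 156 / 53.8
= 2.9 W/kg

2.9 W/kg


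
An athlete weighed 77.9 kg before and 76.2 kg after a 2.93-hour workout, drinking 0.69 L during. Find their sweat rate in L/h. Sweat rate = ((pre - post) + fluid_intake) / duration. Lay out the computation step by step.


Body mass change = 1.7 kg
Total sweat loss = 1.7 + 0.69 = 2.39 L
Rate = 2.39 / 2.93 = 0.816 L/h

0.816 L/h


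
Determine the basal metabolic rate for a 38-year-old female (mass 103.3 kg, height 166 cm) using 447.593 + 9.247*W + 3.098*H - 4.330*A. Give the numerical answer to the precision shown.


BMR = 447.593 + 9.247*103.3 + 3.098*166 - 4.330*38
= 1752.54 kcal/day

1752.54 kcal/day


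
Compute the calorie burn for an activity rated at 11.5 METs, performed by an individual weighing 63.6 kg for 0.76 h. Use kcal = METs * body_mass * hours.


Product of METs and mass = 11.5 * 63.6 = 731.4
Total kcal = 731.4 * 0.76 = 555.86 kcal

555.86 kcal


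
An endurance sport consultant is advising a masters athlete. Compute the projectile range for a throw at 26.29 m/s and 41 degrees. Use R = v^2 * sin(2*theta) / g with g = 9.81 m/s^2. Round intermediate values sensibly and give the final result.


Two times the angle = 82 degrees
sin(82) = 0.990268
R = 691.1641 * 0.990268 / 9.81 = 69.769 m

69.769 m


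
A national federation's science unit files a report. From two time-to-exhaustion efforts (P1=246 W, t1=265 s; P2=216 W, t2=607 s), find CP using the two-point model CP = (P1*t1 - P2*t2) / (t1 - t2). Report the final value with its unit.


Work in trial 1 = 65190 J
Work in trial 2 = 131112 J
Delta work = -65922 J
Delta time = -342 s
CP = -65922 / -342 = 192.75 W

192.75 W


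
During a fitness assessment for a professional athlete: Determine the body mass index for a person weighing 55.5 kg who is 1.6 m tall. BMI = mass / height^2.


BMI = mass / height^2
= 55.5 / 1.6^2
= 55.5 / 2.56
= 21.68 kg/m^2

21.68 kg/m^2


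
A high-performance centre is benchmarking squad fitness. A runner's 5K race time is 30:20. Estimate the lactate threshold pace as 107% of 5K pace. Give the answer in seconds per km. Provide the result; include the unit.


Total race time = 30*60 + 20 = 1820 seconds
5K pace = 1820 / 5 = 364.0 sec/km
LT pace = 364.0 * 1.07 = 389.48 sec/km

389.48 s/km


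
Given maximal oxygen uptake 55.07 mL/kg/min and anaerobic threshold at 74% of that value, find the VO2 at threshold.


Percentage as decimal = 0.74
VO2 at AT = 55.07 * 0.74 = 40.75 mL/kg/min

40.75 mL/kg/min


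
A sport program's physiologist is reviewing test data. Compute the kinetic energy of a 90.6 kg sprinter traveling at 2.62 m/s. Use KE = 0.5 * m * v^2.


Velocity squared = 6.8644
KE = 0.5 * 90.6 * 6.8644 = 310.96 J

310.96 J


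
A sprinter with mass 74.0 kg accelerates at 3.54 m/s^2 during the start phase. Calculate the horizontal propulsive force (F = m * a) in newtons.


F = m * a
= 74.0 * 3.54
= 261.96 N

261.96 N


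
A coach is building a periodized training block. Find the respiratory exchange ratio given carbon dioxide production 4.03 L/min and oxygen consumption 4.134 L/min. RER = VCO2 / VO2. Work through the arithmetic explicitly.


VCO2 = 4.03 L/min
VO2 = 4.134 L/min
RER = 4.03 / 4.134 = 0.9748

0.9748


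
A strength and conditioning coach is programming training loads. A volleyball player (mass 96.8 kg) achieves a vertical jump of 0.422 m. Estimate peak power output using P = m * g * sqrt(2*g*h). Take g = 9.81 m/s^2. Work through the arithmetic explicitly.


2 * g * h = 2 * 9.81 * 0.422 = 8.27964
sqrt(8.27964) = 2.877436 m/s
P = 96.8 * 9.81 * 2.877436 = 2732.44 W

2732.44 W


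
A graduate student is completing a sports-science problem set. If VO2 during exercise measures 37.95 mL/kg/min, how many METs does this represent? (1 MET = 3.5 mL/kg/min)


METs = VO2 / 3.5 = 37.95 / 3.5 = 10.84

10.84 METs


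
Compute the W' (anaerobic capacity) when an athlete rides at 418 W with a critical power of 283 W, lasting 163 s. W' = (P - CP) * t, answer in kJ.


Above-CP power = 135 W
Duration = 163 s
W' = 135 * 163 = 22005 J
Convert: 22005 / 1000 = 22.005 kJ

22.005 kJ


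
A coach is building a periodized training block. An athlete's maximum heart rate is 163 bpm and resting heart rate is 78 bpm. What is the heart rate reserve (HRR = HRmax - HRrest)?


HRR = HRmax - HRrest
= 163 - 78
= 85 bpm

85 bpm


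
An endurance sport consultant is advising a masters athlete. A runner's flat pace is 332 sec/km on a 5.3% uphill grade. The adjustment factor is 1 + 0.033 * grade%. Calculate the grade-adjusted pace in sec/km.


Factor = 1 + 0.033 * 5.3 = 1.1749
Adjusted pace = 332 * 1.1749
= 390.07 sec/km

390.07 s/km


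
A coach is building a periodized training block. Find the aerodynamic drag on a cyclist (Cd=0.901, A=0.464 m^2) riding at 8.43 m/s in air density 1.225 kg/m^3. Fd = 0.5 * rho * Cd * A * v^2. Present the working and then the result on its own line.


Fd = 0.5 * 1.225 * 0.901 * 0.464 * 8.43^2
= 0.5 * 1.225 * 0.901 * 0.464 * 71.0649
= 18.197 N

18.197 N


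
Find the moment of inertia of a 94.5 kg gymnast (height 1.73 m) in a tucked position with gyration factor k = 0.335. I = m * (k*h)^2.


Radius of gyration = 0.335 * 1.73 = 0.57955 m
I = 94.5 * 0.57955^2
= 94.5 * 0.335878
= 31.74 kg*m^2

31.74 kg*m^2


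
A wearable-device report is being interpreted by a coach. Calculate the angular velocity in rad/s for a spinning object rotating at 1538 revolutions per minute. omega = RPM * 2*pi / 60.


omega = RPM * 2*pi / 60
= 1538 * 6.28318531 / 60
= 161.059 rad/s

161.059 rad/s


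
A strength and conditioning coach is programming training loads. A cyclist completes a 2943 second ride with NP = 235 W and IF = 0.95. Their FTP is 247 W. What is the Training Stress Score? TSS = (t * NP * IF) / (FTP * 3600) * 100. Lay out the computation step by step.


t * NP * IF = 2943 * 235 * 0.95 = 657024.75
FTP * 3600 = 889200
TSS = (657024.75 / 889200) * 100 = 73.89

73.89 TSS


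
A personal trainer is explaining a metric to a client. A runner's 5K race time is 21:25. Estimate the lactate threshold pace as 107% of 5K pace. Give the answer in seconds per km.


Total race time = 21*60 + 25 = 1285 seconds
5K pace = 1285 / 5 = 257.0 sec/km
LT pace = 257.0 * 1.07 = 274.99 sec/km

274.99 s/km


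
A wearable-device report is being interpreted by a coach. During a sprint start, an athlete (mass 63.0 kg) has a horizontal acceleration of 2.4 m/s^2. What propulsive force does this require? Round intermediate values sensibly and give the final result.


Propulsive force = mass * acceleration
= 63.0 kg * 2.4 m/s^2
= 151.2 N

151.2 N


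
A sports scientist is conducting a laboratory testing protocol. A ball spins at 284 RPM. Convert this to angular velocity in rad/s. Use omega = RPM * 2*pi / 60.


omega = 284 * 2 * pi / 60
= 284 * 6.28318531 / 60
= 1784.425 / 60
= 29.74 rad/s

29.74 rad/s


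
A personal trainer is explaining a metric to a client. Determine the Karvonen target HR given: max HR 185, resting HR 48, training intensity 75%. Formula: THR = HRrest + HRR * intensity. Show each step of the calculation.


HRR = HRmax - HRrest = 185 - 48 = 137
THR = 48 + 137 * 0.75
= 150.75 bpm

150.75 bpm


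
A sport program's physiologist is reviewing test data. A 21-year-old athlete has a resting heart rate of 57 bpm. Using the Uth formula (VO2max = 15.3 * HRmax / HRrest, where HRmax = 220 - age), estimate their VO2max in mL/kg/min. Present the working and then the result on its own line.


HRmax = 220 - 21 = 199 bpm
Ratio = HRmax / HRrest = 199 / 57 = 3.4912
VO2max = 15.3 * 3.4912 = 53.42 mL/kg/min

53.42 mL/kg/min


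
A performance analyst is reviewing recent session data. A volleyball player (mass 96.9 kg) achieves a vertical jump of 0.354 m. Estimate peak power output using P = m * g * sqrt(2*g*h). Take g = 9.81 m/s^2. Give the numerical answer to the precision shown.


2 * g * h = 2 * 9.81 * 0.354 = 6.94548
sqrt(6.94548) = 2.635428 m/s
P = 96.9 * 9.81 * 2.635428 = 2505.21 W

2505.21 W


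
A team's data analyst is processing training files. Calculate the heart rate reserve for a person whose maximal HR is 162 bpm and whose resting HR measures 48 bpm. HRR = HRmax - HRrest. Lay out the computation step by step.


HRmax = 162 bpm
HRrest = 48 bpm
HRR = 162 - 48 = 114 bpm

114 bpm


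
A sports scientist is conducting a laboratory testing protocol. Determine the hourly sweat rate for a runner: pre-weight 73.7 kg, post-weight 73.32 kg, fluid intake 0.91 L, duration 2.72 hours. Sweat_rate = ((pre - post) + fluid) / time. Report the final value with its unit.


Mass lost = 73.7 - 73.32 = 0.38 kg
Add fluid consumed: 0.38 + 0.91 = 1.29 L total sweat
Sweat rate = 1.29 / 2.72 = 0.474 L/h

0.474 L/h


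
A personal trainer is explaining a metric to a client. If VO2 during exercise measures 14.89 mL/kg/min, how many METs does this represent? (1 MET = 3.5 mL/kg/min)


METs = VO2 / 3.5 = 14.89 / 3.5 = 4.25

4.25 METs


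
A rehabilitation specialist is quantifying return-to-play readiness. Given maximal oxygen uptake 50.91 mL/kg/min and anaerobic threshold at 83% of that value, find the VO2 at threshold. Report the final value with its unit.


Percentage as decimal = 0.83
VO2 at AT = 50.91 * 0.83 = 42.26 mL/kg/min

42.26 mL/kg/min


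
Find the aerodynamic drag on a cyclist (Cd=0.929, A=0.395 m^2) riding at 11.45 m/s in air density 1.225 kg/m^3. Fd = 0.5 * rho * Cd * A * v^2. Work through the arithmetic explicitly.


Fd = 0.5 * 1.225 * 0.929 * 0.395 * 11.45^2
= 0.5 * 1.225 * 0.929 * 0.395 * 131.1025
= 29.467 N

29.467 N


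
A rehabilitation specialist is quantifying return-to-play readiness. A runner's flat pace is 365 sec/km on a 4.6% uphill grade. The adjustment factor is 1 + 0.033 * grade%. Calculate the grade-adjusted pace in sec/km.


Factor = 1 + 0.033 * 4.6 = 1.1518
Adjusted pace = 365 * 1.1518
= 420.41 sec/km

420.41 s/km


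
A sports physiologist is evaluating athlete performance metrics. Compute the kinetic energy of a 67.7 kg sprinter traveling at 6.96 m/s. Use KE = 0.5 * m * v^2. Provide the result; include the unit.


Velocity squared = 48.4416
KE = 0.5 * 67.7 * 48.4416 = 1639.75 J

1639.75 J


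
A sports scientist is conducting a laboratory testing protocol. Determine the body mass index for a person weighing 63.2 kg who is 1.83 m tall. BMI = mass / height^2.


BMI = mass / height^2
= 63.2 / 1.83^2
= 63.2 / 3.3489
= 18.87 kg/m^2

18.87 kg/m^2


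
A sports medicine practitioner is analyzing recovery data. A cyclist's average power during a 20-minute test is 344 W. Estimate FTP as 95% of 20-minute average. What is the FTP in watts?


FTP = 20-min power * 0.95
= 344 * 0.95
= 326.8 W

326.8 W


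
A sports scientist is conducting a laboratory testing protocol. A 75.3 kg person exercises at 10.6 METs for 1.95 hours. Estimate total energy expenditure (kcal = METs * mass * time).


Energy = METs * mass(kg) * time(h)
= 10.6 * 75.3 * 1.95
= 1556.45 kcal

1556.45 kcal


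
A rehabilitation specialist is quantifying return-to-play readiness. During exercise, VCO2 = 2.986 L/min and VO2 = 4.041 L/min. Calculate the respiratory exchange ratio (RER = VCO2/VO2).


RER = VCO2 / VO2
= 2.986 / 4.041
= 0.7389

0.7389


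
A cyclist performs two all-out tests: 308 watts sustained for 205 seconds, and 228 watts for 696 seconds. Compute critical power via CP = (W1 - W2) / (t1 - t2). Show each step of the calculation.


W1 = P1 * t1 = 308 * 205 = 63140 J
W2 = P2 * t2 = 228 * 696 = 158688 J
CP = (63140 - 158688) / (205 - 696)
= 194.6 W

194.6 W


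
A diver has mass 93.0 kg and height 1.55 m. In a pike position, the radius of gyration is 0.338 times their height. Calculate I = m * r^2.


r = 0.338 * 1.55 = 0.5239 m
I = m * r^2 = 93.0 * 0.274471 = 25.526 kg*m^2

25.526 kg*m^2


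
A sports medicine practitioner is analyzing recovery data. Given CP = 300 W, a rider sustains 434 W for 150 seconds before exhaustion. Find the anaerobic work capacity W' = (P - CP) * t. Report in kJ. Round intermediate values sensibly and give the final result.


Excess power = 434 - 300 = 134 W
Work above CP = 134 * 150 = 20100 J
W' = 20.1 kJ

20.1 kJ


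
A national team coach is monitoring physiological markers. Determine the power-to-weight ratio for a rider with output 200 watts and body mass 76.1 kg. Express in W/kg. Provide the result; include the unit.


P/W = 200 / 76.1 = 2.628 W/kg

2.628 W/kg


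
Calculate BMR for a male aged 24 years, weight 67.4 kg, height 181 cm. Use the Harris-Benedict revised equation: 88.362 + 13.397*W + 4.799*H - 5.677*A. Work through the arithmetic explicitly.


Substituting values:
W term = 13.397 * 67.4 = 902.9578
H term = 4.799 * 181 = 868.619
A term = 5.677 * 24 = 136.248
BMR = 1723.69 kcal/day

1723.69 kcal/day


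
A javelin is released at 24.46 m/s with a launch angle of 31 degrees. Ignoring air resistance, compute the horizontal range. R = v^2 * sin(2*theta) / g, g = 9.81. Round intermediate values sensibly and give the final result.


Launch speed squared = 598.2916
sin(2 * 31 deg) = 0.882948
Range = 598.2916 * 0.882948 / 9.81
= 53.849 m

53.849 m


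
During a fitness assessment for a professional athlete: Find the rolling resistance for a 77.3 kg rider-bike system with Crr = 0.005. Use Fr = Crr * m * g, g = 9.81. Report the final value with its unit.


m * g = 77.3 * 9.81 = 758.313 N
Fr = 0.005 * 758.313 = 3.792 N

3.792 N


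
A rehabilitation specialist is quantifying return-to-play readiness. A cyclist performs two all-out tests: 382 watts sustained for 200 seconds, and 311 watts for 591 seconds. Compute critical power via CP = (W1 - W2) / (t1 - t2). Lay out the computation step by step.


W1 = P1 * t1 = 382 * 200 = 76400 J
W2 = P2 * t2 = 311 * 591 = 183801 J
CP = (76400 - 183801) / (200 - 591)
= 274.68 W

274.68 W


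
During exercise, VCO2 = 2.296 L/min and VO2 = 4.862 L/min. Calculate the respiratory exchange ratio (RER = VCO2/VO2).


RER = VCO2 / VO2
= 2.296 / 4.862
= 0.4722

0.4722


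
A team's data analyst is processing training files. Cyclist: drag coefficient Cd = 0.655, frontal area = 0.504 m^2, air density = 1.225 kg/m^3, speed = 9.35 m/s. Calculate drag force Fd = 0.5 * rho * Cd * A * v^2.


v^2 = 9.35^2 = 87.4225
Fd = 0.5 * 1.225 * 0.655 * 0.504 * 87.4225
= 17.677 N

17.677 N


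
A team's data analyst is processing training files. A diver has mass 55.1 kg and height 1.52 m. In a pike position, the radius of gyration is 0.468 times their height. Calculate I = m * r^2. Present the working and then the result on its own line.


r = 0.468 * 1.52 = 0.71136 m
I = m * r^2 = 55.1 * 0.506033 = 27.882 kg*m^2

27.882 kg*m^2


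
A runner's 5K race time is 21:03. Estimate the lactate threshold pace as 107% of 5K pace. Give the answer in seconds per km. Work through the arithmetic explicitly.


Total race time = 21*60 + 3 = 1263 seconds
5K pace = 1263 / 5 = 252.6 sec/km
LT pace = 252.6 * 1.07 = 270.28 sec/km

270.28 s/km


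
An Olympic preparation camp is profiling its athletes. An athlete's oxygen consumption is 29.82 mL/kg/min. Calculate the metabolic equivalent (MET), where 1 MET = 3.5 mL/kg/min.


MET = VO2 / 3.5
= 29.82 / 3.5
= 8.52 METs

8.52 METs


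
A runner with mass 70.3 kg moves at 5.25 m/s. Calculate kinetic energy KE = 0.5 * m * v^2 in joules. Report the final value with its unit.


v^2 = 5.25^2 = 27.5625
KE = 0.5 * 70.3 * 27.5625
= 968.82 J

968.82 J


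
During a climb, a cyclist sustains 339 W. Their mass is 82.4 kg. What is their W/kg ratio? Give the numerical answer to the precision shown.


Power-to-weight = 339 W / 82.4 kg
= 4.114 W/kg

4.114 W/kg


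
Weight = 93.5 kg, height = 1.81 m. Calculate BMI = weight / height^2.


height^2 = 1.81^2 = 3.2761
BMI = 93.5 / 3.2761 = 28.54 kg/m^2

28.54 kg/m^2


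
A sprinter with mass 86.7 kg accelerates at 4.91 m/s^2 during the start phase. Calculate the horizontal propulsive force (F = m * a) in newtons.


F = m * a
= 86.7 * 4.91
= 425.7 N

425.7 N


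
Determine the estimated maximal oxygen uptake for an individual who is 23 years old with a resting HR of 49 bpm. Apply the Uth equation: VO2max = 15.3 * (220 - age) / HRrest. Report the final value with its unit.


HRmax = 220 - 23 = 197
VO2max = 15.3 * (197 / 49)
= 15.3 * 4.0204
= 61.51 mL/kg/min

61.51 mL/kg/min


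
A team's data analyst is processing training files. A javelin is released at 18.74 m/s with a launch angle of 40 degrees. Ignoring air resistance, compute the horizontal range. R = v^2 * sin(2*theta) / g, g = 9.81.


Launch speed squared = 351.1876
sin(2 * 40 deg) = 0.984808
Range = 351.1876 * 0.984808 / 9.81
= 35.255 m

35.255 m


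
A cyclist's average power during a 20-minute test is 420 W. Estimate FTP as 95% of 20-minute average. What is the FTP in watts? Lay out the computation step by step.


FTP = 20-min power * 0.95
= 420 * 0.95
= 399.0 W

399.0 W


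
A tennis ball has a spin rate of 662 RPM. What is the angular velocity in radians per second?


Convert RPM to rad/s: multiply by 2*pi and divide by 60
omega = 662 * 2 * pi / 60
= 69.324 rad/s

69.324 rad/s


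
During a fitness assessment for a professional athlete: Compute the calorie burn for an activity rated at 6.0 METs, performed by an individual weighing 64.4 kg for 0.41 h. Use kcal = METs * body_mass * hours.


Product of METs and mass = 6.0 * 64.4 = 386.4
Total kcal = 386.4 * 0.41 = 158.42 kcal

158.42 kcal


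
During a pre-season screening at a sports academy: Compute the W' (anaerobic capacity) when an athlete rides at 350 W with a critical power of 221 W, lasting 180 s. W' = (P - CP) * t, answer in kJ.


Above-CP power = 129 W
Duration = 180 s
W' = 129 * 180 = 23220 J
Convert: 23220 / 1000 = 23.22 kJ

23.22 kJ


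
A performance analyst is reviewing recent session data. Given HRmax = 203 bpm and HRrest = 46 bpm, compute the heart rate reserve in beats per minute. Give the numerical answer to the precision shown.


Heart rate reserve = maximum HR minus resting HR
HRR = 203 - 46 = 157 bpm

157 bpm


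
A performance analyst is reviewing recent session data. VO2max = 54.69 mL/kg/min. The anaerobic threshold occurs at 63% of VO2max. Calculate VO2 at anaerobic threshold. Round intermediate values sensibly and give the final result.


AT fraction = 63 / 100 = 0.63
AT VO2 = 54.69 * 0.63
= 34.45 mL/kg/min

34.45 mL/kg/min


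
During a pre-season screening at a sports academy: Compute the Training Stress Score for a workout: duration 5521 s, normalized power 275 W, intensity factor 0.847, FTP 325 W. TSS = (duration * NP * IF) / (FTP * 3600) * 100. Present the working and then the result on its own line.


Product = 5521 * 275 * 0.847 = 1285978.925
Base = 325 * 3600 = 1170000
TSS = 1285978.925 / 1170000 * 100 = 109.91

109.91 TSS


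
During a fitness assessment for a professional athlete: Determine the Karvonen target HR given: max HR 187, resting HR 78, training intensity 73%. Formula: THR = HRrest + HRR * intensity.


HRR = HRmax - HRrest = 187 - 78 = 109
THR = 78 + 109 * 0.73
= 157.57 bpm

157.57 bpm


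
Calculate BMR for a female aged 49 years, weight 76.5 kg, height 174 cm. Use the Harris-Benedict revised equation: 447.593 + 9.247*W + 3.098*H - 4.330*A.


Substituting values:
W term = 9.247 * 76.5 = 707.3955
H term = 3.098 * 174 = 539.052
A term = 4.330 * 49 = 212.17
BMR = 1481.87 kcal/day

1481.87 kcal/day


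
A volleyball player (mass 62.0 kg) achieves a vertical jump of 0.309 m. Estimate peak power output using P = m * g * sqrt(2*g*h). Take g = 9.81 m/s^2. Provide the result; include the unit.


2 * g * h = 2 * 9.81 * 0.309 = 6.06258
sqrt(6.06258) = 2.462231 m/s
P = 62.0 * 9.81 * 2.462231 = 1497.58 W

1497.58 W


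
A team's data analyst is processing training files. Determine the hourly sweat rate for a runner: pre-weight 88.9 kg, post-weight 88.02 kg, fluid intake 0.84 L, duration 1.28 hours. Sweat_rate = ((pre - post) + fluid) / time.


Mass lost = 88.9 - 88.02 = 0.88 kg
Add fluid consumed: 0.88 + 0.84 = 1.72 L total sweat
Sweat rate = 1.72 / 1.28 = 1.344 L/h

1.344 L/h


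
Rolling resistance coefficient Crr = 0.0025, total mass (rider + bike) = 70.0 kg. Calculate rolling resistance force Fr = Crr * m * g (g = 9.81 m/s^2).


Fr = Crr * m * g
= 0.0025 * 70.0 * 9.81
= 1.717 N

1.717 N


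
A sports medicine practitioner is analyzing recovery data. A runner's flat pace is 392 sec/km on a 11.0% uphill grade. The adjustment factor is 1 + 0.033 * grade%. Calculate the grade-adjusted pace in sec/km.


Factor = 1 + 0.033 * 11.0 = 1.363
Adjusted pace = 392 * 1.363
= 534.3 sec/km

534.3 s/km


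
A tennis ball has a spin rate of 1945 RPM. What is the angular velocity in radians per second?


Convert RPM to rad/s: multiply by 2*pi and divide by 60
omega = 1945 * 2 * pi / 60
= 203.68 rad/s

203.68 rad/s


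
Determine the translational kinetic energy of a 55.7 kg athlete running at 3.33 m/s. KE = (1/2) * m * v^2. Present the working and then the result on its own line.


KE = 0.5 * m * v^2
= 0.5 * 55.7 * 3.33^2
= 0.5 * 55.7 * 11.0889
= 308.83 J

308.83 J


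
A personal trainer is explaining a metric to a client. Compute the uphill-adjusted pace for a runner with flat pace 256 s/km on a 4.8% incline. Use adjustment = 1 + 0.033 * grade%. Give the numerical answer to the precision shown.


Adjustment factor = 1 + 0.033 * 4.8 = 1.1584
Grade-adjusted pace = 256 * 1.1584 = 296.55 s/km

296.55 s/km
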